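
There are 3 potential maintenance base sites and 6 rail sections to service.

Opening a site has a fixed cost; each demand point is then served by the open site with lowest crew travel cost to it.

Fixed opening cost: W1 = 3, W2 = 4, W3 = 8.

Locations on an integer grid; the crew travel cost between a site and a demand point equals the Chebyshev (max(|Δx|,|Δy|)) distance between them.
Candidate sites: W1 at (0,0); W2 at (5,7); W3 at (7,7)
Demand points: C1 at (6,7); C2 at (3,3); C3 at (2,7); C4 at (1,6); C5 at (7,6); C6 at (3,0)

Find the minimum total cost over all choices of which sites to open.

Open {W1, W2}: assign each demand point to its cheapest open site.
  C1→W2 1, C2→W1 3, C3→W2 3, C4→W2 4, C5→W2 2, C6→W1 3
  crew travel cost 16, fixed 7 → total 23.
Compare {W2}: crew travel cost 21 + fixed 4 = 25.
Compare {W1, W3}: crew travel cost 19 + fixed 11 = 30.
Compare {W1, W2, W3}: crew travel cost 15 + fixed 15 = 30.
All other subsets cost ≥ 25. Minimum total cost: 23.

23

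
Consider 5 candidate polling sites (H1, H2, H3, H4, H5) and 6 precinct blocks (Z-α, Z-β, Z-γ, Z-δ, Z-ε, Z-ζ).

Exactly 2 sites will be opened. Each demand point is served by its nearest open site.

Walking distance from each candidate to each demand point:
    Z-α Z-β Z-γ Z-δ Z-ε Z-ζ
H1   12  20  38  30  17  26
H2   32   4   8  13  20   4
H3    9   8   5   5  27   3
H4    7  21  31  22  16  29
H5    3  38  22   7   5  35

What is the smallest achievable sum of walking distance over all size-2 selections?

Open {H3, H5}.
  Z-α→H5 3, Z-β→H3 8, Z-γ→H3 5, Z-δ→H3 5, Z-ε→H5 5, Z-ζ→H3 3  ⇒ total 29.
Compare {H2, H5}: total 31.
Compare {H3, H4}: total 44.
No size-2 selection does better; minimum is 29.

29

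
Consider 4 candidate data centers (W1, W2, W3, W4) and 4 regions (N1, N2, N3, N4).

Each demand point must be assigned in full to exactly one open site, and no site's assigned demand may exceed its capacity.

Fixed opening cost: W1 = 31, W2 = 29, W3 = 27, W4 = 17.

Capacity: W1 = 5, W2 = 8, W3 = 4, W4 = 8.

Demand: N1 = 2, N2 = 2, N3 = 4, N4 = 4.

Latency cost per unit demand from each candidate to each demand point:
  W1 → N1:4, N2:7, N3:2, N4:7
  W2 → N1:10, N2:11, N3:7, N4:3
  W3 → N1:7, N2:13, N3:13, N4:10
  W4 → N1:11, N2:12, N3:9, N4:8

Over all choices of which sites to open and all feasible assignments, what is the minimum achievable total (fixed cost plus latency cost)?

Open {W1, W2}; cheapest assignment that respects the capacities:
  W1 (cap 5, load 4): N3 — cost 4×2 = 8
  W2 (cap 8, load 8): N1, N2, N4 — cost 2×10 + 2×11 + 4×3 = 54
  Shipping 62, fixed 60 → total 122.
  Any other capacity-feasible assignment to {W1, W2} ships for at least 62.
Compare {W2, W4}: its best feasible assignment gives total 132.
Compare {W1, W4}: its best feasible assignment gives total 134.
Every other set of open sites that can feasibly serve all demand totals ≥ 132 even under its best assignment. Minimum: 122.

122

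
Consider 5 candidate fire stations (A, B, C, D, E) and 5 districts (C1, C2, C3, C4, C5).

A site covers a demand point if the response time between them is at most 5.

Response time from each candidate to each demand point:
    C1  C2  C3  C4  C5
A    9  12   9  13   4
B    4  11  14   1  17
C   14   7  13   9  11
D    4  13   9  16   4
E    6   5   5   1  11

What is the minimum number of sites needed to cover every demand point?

2

Coverage sets (demand points within 5 of each site):
  A: {C5}
  B: {C1, C4}
  C: {}
  D: {C1, C5}
  E: {C2, C3, C4}
No single site covers all 5 demand points.
But {D, E} covers everything, so the minimum is 2.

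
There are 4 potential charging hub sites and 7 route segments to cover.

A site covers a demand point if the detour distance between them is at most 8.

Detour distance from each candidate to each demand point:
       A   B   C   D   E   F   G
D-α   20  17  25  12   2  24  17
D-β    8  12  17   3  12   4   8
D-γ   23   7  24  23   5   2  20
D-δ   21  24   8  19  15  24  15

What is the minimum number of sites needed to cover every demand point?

3

Coverage sets (demand points within 8 of each site):
  D-α: {E}
  D-β: {A, D, F, G}
  D-γ: {B, E, F}
  D-δ: {C}
No 2 sites suffice: every size-2 union leaves at least one demand point uncovered.
But {D-β, D-γ, D-δ} covers everything, so the minimum is 3.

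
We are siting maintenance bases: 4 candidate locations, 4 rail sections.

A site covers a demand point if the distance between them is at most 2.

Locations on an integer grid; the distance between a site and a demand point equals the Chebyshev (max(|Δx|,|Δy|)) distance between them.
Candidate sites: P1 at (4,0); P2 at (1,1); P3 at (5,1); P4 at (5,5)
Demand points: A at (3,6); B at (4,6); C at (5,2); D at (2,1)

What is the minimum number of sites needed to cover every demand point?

2

Coverage sets (demand points within 2 of each site):
  P1: {C, D}
  P2: {D}
  P3: {C}
  P4: {A, B}
No single site covers all 4 demand points.
But {P1, P4} covers everything, so the minimum is 2.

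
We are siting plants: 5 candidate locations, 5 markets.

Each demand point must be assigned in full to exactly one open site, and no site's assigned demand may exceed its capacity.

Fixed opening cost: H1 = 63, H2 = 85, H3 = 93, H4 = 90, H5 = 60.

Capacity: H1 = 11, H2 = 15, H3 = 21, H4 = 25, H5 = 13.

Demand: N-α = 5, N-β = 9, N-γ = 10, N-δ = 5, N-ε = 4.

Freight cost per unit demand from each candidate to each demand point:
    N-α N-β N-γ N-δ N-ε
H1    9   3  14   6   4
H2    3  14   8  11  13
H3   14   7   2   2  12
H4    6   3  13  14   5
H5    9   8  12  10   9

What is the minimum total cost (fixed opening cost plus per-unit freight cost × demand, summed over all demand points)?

290

Open {H3, H4}; cheapest assignment that respects the capacities:
  H3 (cap 21, load 15): N-γ, N-δ — cost 10×2 + 5×2 = 30
  H4 (cap 25, load 18): N-α, N-β, N-ε — cost 5×6 + 9×3 + 4×5 = 77
  Shipping 107, fixed 183 → total 290.
  Any other capacity-feasible assignment to {H3, H4} ships for at least 107.
Compare {H1, H3, H4}: its best feasible assignment gives total 349.
Compare {H3, H4, H5}: its best feasible assignment gives total 350.
Every other set of open sites that can feasibly serve all demand totals ≥ 349 even under its best assignment. Minimum: 290.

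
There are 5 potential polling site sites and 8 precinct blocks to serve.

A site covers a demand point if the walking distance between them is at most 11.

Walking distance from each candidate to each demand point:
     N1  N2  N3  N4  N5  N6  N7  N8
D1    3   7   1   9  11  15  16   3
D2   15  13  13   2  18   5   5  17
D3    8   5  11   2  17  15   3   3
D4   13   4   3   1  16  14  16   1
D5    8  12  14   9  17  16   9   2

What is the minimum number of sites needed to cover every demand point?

Coverage sets (demand points within 11 of each site):
  D1: {N1, N2, N3, N4, N5, N8}
  D2: {N4, N6, N7}
  D3: {N1, N2, N3, N4, N7, N8}
  D4: {N2, N3, N4, N8}
  D5: {N1, N4, N7, N8}
No single site covers all 8 demand points.
But {D1, D2} covers everything, so the minimum is 2.

2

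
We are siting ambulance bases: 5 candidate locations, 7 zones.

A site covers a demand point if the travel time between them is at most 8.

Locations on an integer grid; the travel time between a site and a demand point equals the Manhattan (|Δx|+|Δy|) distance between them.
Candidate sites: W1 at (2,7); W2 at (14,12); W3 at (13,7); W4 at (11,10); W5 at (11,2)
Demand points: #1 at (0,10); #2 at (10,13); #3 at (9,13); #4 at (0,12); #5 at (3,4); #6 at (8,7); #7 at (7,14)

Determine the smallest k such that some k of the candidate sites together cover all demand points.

Coverage sets (demand points within 8 of each site):
  W1: {#1, #4, #5, #6}
  W2: {#2, #3}
  W3: {#6}
  W4: {#2, #3, #6, #7}
  W5: {#6}
No single site covers all 7 demand points.
But {W1, W4} covers everything, so the minimum is 2.

2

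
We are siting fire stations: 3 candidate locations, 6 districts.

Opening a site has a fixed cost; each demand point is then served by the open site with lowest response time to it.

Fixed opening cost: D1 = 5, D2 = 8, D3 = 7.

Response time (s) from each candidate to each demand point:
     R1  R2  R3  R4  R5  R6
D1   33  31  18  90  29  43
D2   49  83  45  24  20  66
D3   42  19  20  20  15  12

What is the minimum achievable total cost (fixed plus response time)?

Open {D1, D3}: assign each demand point to its cheapest open site.
  R1→D1 33, R2→D3 19, R3→D1 18, R4→D3 20, R5→D3 15, R6→D3 12
  response time 117, fixed 12 → total 129.
Compare {D3}: response time 128 + fixed 7 = 135.
Compare {D1, D2, D3}: response time 117 + fixed 20 = 137.
Compare {D2, D3}: response time 128 + fixed 15 = 143.
All other subsets cost ≥ 135. Minimum total cost: 129.

129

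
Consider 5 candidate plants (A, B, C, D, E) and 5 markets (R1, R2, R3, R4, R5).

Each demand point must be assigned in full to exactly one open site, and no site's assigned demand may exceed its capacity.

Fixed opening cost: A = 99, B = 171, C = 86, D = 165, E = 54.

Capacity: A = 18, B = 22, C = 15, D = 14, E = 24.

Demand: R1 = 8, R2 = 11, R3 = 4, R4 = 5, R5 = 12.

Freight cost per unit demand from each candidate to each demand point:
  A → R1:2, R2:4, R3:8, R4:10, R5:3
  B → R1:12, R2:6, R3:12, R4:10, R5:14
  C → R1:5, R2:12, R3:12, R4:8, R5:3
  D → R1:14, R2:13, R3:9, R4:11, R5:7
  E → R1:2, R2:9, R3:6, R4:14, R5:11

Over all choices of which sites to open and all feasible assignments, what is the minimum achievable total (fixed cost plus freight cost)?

378

Open {A, E}; cheapest assignment that respects the capacities:
  A (cap 18, load 17): R4, R5 — cost 5×10 + 12×3 = 86
  E (cap 24, load 23): R1, R2, R3 — cost 8×2 + 11×9 + 4×6 = 139
  Shipping 225, fixed 153 → total 378.
  Any other capacity-feasible assignment to {A, E} ships for at least 225.
Compare {A, C, E}: its best feasible assignment gives total 409.
Compare {B, C, E}: its best feasible assignment gives total 503.
Every other set of open sites that can feasibly serve all demand totals ≥ 409 even under its best assignment. Minimum: 378.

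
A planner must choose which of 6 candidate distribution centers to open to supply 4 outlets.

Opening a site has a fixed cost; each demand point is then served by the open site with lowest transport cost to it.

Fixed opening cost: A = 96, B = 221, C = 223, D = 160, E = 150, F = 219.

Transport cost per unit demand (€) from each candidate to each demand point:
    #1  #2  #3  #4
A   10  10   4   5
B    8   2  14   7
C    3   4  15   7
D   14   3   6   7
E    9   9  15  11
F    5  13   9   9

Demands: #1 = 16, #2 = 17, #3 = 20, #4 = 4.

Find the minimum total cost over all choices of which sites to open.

526

Open {A}: assign each demand point to its cheapest open site.
  #1→A 16×10=160, #2→A 17×10=170, #3→A 20×4=80, #4→A 4×5=20
  transport cost 430, fixed 96 → total 526.
Compare {A, C}: transport cost 216 + fixed 319 = 535.
Compare {A, D}: transport cost 311 + fixed 256 = 567.
Compare {A, B}: transport cost 262 + fixed 317 = 579.
All other subsets cost ≥ 535. Minimum total cost: 526.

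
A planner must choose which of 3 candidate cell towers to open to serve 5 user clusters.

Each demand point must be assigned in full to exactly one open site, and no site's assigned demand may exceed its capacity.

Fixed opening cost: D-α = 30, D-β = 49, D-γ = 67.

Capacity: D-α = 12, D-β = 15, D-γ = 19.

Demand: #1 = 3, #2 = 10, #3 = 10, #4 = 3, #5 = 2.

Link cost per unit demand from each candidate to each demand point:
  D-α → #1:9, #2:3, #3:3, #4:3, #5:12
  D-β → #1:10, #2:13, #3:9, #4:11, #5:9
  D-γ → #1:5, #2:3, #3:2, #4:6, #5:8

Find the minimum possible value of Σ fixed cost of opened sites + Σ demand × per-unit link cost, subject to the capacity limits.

Open {D-α, D-γ}; cheapest assignment that respects the capacities:
  D-α (cap 12, load 10): #2 — cost 10×3 = 30
  D-γ (cap 19, load 18): #1, #3, #4, #5 — cost 3×5 + 10×2 + 3×6 + 2×8 = 69
  Shipping 99, fixed 97 → total 196.
  Any other capacity-feasible assignment to {D-α, D-γ} ships for at least 99.
Compare {D-α, D-β, D-γ}: its best feasible assignment gives total 245.
Compare {D-β, D-γ}: its best feasible assignment gives total 285.
Every other set of open sites that can feasibly serve all demand totals ≥ 245 even under its best assignment. Minimum: 196.

196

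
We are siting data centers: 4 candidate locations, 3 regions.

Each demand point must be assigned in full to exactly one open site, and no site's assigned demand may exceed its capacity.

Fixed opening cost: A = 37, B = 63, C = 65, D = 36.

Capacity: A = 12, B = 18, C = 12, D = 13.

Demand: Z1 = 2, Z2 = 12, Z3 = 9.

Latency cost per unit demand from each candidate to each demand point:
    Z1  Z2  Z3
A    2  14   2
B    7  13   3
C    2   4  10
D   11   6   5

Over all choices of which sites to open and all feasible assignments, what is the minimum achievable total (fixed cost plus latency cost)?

Open {A, D}; cheapest assignment that respects the capacities:
  A (cap 12, load 11): Z1, Z3 — cost 2×2 + 9×2 = 22
  D (cap 13, load 12): Z2 — cost 12×6 = 72
  Shipping 94, fixed 73 → total 167.
  Any other capacity-feasible assignment to {A, D} ships for at least 94.
Compare {A, C}: its best feasible assignment gives total 172.
Compare {A, C, D}: its best feasible assignment gives total 208.
Every other set of open sites that can feasibly serve all demand totals ≥ 172 even under its best assignment. Minimum: 167.

167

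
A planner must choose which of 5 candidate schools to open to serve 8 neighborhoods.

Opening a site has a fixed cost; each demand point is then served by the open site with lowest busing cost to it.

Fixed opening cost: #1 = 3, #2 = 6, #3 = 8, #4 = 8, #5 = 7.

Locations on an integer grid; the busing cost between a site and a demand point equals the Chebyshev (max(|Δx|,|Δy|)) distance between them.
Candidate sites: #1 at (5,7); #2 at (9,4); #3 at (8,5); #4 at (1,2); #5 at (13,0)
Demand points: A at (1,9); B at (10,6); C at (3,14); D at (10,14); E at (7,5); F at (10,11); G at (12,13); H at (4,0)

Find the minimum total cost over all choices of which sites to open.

47

Open {#1}: assign each demand point to its cheapest open site.
  A→#1 4, B→#1 5, C→#1 7, D→#1 7, E→#1 2, F→#1 5, G→#1 7, H→#1 7
  busing cost 44, fixed 3 → total 47.
Compare {#1, #2}: busing cost 39 + fixed 9 = 48.
Compare {#1, #3}: busing cost 38 + fixed 11 = 49.
Compare {#1, #4}: busing cost 40 + fixed 11 = 51.
All other subsets cost ≥ 48. Minimum total cost: 47.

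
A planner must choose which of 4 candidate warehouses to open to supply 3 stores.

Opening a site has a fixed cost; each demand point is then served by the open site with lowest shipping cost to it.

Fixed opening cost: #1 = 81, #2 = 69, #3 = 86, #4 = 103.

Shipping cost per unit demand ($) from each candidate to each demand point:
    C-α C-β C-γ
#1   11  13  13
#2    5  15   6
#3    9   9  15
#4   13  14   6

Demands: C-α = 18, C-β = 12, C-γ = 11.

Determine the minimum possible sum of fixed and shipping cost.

405

Open {#2}: assign each demand point to its cheapest open site.
  C-α→#2 18×5=90, C-β→#2 12×15=180, C-γ→#2 11×6=66
  shipping cost 336, fixed 69 → total 405.
Compare {#2, #3}: shipping cost 264 + fixed 155 = 419.
Compare {#1, #2}: shipping cost 312 + fixed 150 = 462.
Compare {#2, #4}: shipping cost 324 + fixed 172 = 496.
All other subsets cost ≥ 419. Minimum total cost: 405.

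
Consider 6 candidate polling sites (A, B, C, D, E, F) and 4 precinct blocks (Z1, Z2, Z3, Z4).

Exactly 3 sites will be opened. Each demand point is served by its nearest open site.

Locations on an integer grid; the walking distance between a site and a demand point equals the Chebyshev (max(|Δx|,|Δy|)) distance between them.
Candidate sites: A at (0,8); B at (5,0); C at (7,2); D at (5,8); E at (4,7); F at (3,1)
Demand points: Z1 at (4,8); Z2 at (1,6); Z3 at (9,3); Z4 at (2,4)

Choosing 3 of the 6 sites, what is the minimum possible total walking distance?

Open {A, C, E}.
  Z1→E 1, Z2→A 2, Z3→C 2, Z4→E 3  ⇒ total 8.
Compare {A, C, D}: total 9.
Compare {B, C, E}: total 9.
No size-3 selection does better; minimum is 8.

8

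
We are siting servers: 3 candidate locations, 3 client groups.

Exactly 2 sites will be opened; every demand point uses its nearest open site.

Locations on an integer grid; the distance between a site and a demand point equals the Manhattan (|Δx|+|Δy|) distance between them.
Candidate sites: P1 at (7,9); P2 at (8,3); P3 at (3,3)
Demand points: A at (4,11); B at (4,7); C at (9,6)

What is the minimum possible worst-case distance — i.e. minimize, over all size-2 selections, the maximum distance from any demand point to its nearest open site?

5

Open {P1, P2}.
  Farthest demand point is A at distance 5 (to P1); all others are ≤ 5.
With {P1, P3} the worst case is 5.
With {P2, P3} the worst case is 9.
No size-2 selection achieves below 5.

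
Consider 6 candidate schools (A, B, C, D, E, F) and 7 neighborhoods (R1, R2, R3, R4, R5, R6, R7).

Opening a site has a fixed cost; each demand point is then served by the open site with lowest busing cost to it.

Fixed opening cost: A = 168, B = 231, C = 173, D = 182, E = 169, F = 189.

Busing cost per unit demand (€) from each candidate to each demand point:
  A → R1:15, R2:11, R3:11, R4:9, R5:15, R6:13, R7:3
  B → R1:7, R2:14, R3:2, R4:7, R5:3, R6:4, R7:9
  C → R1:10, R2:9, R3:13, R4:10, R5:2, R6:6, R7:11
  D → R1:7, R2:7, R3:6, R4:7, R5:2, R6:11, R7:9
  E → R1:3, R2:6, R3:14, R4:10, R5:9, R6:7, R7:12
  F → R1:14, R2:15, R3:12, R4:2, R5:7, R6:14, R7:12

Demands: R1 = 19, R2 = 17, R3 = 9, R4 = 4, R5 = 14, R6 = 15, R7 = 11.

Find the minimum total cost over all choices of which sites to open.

Open {B, E}: assign each demand point to its cheapest open site.
  R1→E 19×3=57, R2→E 17×6=102, R3→B 9×2=18, R4→B 4×7=28, R5→B 14×3=42, R6→B 15×4=60, R7→B 11×9=99
  busing cost 406, fixed 400 → total 806.
Compare {D}: busing cost 626 + fixed 182 = 808.
Compare {D, E}: busing cost 473 + fixed 351 = 824.
Compare {B}: busing cost 618 + fixed 231 = 849.
All other subsets cost ≥ 808. Minimum total cost: 806.

806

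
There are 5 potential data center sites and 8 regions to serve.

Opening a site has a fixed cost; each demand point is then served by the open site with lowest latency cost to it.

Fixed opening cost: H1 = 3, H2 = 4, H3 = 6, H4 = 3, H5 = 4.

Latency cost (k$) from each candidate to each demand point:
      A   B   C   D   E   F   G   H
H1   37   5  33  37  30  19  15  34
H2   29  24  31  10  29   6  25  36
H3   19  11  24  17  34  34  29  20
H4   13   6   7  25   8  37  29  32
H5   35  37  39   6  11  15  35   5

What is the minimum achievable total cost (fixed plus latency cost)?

Open {H1, H2, H4, H5}: assign each demand point to its cheapest open site.
  A→H4 13, B→H1 5, C→H4 7, D→H5 6, E→H4 8, F→H2 6, G→H1 15, H→H5 5
  latency cost 65, fixed 14 → total 79.
Compare {H1, H4, H5}: latency cost 74 + fixed 10 = 84.
Compare {H1, H2, H3, H4, H5}: latency cost 65 + fixed 20 = 85.
Compare {H2, H4, H5}: latency cost 76 + fixed 11 = 87.
All other subsets cost ≥ 84. Minimum total cost: 79.

79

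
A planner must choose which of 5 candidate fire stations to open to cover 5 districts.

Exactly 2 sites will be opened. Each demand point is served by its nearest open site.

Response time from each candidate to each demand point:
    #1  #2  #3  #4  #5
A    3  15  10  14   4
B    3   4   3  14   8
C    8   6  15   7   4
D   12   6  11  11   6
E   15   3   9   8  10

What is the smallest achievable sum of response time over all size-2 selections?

21

Open {B, C}.
  #1→B 3, #2→B 4, #3→B 3, #4→C 7, #5→C 4  ⇒ total 21.
Compare {B, E}: total 25.
Compare {A, E}: total 27.
No size-2 selection does better; minimum is 21.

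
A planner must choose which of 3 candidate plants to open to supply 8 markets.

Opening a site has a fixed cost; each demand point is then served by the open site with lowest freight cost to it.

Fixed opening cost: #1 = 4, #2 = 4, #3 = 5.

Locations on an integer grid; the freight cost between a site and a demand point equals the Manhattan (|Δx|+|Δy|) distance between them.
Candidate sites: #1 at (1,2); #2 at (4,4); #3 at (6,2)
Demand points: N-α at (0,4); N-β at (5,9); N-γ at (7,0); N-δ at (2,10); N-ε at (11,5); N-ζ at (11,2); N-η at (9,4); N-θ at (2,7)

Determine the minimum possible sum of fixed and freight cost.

53

Open {#2, #3}: assign each demand point to its cheapest open site.
  N-α→#2 4, N-β→#2 6, N-γ→#3 3, N-δ→#2 8, N-ε→#2 8, N-ζ→#3 5, N-η→#2 5, N-θ→#2 5
  freight cost 44, fixed 9 → total 53.
Compare {#2}: freight cost 52 + fixed 4 = 56.
Compare {#1, #3}: freight cost 47 + fixed 9 = 56.
Compare {#1, #2, #3}: freight cost 43 + fixed 13 = 56.
All other subsets cost ≥ 56. Minimum total cost: 53.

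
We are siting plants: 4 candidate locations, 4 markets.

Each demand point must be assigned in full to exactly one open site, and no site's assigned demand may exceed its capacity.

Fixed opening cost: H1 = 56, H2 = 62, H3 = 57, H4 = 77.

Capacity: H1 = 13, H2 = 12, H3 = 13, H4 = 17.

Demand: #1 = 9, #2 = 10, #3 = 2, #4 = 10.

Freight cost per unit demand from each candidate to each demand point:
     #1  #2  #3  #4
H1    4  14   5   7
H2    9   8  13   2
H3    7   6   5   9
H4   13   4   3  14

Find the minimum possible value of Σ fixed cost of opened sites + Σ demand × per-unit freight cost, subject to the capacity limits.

297

Open {H1, H2, H4}; cheapest assignment that respects the capacities:
  H1 (cap 13, load 9): #1 — cost 9×4 = 36
  H2 (cap 12, load 10): #4 — cost 10×2 = 20
  H4 (cap 17, load 12): #2, #3 — cost 10×4 + 2×3 = 46
  Shipping 102, fixed 195 → total 297.
  Any other capacity-feasible assignment to {H1, H2, H4} ships for at least 102.
Compare {H1, H2, H3}: its best feasible assignment gives total 301.
Compare {H2, H3, H4}: its best feasible assignment gives total 325.
Every other set of open sites that can feasibly serve all demand totals ≥ 301 even under its best assignment. Minimum: 297.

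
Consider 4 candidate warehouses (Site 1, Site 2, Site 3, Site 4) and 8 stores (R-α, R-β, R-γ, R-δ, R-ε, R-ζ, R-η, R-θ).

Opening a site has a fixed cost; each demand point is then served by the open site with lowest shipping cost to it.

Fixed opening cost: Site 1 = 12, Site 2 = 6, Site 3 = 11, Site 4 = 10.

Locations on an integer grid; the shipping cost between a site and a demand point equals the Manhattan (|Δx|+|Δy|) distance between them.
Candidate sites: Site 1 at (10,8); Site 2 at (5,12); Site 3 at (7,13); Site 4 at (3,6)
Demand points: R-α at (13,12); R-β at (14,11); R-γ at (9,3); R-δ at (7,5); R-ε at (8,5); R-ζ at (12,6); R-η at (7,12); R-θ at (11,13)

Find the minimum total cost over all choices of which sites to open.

60

Open {Site 1}: assign each demand point to its cheapest open site.
  R-α→Site 1 7, R-β→Site 1 7, R-γ→Site 1 6, R-δ→Site 1 6, R-ε→Site 1 5, R-ζ→Site 1 4, R-η→Site 1 7, R-θ→Site 1 6
  shipping cost 48, fixed 12 → total 60.
Compare {Site 1, Site 2}: shipping cost 43 + fixed 18 = 61.
Compare {Site 1, Site 3}: shipping cost 40 + fixed 23 = 63.
Compare {Site 1, Site 4}: shipping cost 47 + fixed 22 = 69.
All other subsets cost ≥ 61. Minimum total cost: 60.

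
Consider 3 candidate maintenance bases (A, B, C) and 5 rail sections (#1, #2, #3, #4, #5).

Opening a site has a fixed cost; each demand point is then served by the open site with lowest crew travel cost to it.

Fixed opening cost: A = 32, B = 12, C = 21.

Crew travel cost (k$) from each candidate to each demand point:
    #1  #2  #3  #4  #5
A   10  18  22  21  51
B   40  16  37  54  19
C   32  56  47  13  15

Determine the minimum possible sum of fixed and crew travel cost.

Open {A, C}: assign each demand point to its cheapest open site.
  #1→A 10, #2→A 18, #3→A 22, #4→C 13, #5→C 15
  crew travel cost 78, fixed 53 → total 131.
Compare {A, B}: crew travel cost 88 + fixed 44 = 132.
Compare {A, B, C}: crew travel cost 76 + fixed 65 = 141.
Compare {B, C}: crew travel cost 113 + fixed 33 = 146.
All other subsets cost ≥ 132. Minimum total cost: 131.

131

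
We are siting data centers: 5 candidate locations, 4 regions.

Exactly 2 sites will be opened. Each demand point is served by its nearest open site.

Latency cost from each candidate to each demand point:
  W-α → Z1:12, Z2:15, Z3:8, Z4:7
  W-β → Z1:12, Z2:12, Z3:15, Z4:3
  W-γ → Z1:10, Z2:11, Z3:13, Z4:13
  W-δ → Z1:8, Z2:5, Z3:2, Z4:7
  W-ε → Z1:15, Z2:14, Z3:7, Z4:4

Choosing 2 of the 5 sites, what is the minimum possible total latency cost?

Open {W-β, W-δ}.
  Z1→W-δ 8, Z2→W-δ 5, Z3→W-δ 2, Z4→W-β 3  ⇒ total 18.
Compare {W-δ, W-ε}: total 19.
Compare {W-α, W-δ}: total 22.
No size-2 selection does better; minimum is 18.

18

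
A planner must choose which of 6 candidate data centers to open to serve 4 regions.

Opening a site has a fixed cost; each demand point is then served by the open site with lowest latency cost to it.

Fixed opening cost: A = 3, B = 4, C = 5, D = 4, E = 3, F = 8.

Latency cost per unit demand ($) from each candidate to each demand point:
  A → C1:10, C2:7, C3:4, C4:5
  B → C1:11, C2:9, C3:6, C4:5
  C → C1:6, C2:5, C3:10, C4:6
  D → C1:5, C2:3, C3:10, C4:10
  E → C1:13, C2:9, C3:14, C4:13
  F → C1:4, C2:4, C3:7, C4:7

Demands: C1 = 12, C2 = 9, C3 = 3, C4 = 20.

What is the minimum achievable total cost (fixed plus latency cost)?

Open {A, D, F}: assign each demand point to its cheapest open site.
  C1→F 12×4=48, C2→D 9×3=27, C3→A 3×4=12, C4→A 20×5=100
  latency cost 187, fixed 15 → total 202.
Compare {A, D, E, F}: latency cost 187 + fixed 18 = 205.
Compare {A, D}: latency cost 199 + fixed 7 = 206.
Compare {A, B, D, F}: latency cost 187 + fixed 19 = 206.
All other subsets cost ≥ 205. Minimum total cost: 202.

202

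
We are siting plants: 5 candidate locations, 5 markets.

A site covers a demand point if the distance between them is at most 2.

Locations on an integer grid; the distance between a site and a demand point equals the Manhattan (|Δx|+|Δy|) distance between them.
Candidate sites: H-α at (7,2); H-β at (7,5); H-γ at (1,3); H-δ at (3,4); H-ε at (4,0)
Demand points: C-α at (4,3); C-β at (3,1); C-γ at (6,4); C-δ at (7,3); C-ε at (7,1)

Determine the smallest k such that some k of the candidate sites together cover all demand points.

Coverage sets (demand points within 2 of each site):
  H-α: {C-δ, C-ε}
  H-β: {C-γ, C-δ}
  H-γ: {}
  H-δ: {C-α}
  H-ε: {C-β}
No 3 sites suffice: every size-3 union leaves at least one demand point uncovered.
But {H-α, H-β, H-δ, H-ε} covers everything, so the minimum is 4.

4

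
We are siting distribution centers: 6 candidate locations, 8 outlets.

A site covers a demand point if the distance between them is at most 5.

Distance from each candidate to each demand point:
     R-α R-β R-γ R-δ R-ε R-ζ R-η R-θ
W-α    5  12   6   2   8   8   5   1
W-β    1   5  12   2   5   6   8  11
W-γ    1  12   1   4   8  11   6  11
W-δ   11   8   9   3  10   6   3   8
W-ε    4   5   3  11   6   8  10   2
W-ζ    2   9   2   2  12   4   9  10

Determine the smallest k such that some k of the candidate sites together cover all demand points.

Coverage sets (demand points within 5 of each site):
  W-α: {R-α, R-δ, R-η, R-θ}
  W-β: {R-α, R-β, R-δ, R-ε}
  W-γ: {R-α, R-γ, R-δ}
  W-δ: {R-δ, R-η}
  W-ε: {R-α, R-β, R-γ, R-θ}
  W-ζ: {R-α, R-γ, R-δ, R-ζ}
No 2 sites suffice: every size-2 union leaves at least one demand point uncovered.
But {W-α, W-β, W-ζ} covers everything, so the minimum is 3.

3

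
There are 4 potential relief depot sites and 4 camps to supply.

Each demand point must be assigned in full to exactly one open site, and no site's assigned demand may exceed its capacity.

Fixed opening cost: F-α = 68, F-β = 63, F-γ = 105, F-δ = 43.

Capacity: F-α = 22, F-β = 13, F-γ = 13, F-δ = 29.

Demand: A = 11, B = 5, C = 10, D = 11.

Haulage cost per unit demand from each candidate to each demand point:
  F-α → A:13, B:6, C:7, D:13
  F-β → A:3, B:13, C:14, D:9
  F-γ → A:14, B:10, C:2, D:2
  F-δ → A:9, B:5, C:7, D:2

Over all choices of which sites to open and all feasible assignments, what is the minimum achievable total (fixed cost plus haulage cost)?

Open {F-β, F-δ}; cheapest assignment that respects the capacities:
  F-β (cap 13, load 11): A — cost 11×3 = 33
  F-δ (cap 29, load 26): B, C, D — cost 5×5 + 10×7 + 11×2 = 117
  Shipping 150, fixed 106 → total 256.
  Any other capacity-feasible assignment to {F-β, F-δ} ships for at least 150.
Compare {F-β, F-γ, F-δ}: its best feasible assignment gives total 311.
Compare {F-γ, F-δ}: its best feasible assignment gives total 314.
Every other set of open sites that can feasibly serve all demand totals ≥ 311 even under its best assignment. Minimum: 256.

256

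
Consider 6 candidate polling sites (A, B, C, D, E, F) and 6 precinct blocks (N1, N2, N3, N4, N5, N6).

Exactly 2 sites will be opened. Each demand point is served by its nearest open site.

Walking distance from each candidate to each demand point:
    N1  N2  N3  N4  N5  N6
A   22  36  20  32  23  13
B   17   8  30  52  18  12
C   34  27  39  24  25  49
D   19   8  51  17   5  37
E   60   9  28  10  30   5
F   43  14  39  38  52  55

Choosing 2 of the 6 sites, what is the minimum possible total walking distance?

Open {D, E}.
  N1→D 19, N2→D 8, N3→E 28, N4→E 10, N5→D 5, N6→E 5  ⇒ total 75.
Compare {A, D}: total 82.
Compare {B, E}: total 86.
No size-2 selection does better; minimum is 75.

75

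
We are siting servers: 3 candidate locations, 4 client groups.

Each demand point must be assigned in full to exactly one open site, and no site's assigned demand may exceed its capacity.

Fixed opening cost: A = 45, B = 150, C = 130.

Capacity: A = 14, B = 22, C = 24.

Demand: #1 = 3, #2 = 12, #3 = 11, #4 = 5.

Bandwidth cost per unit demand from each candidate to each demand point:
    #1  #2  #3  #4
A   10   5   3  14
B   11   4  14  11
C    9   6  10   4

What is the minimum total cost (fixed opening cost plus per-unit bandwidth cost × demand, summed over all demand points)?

327

Open {A, C}; cheapest assignment that respects the capacities:
  A (cap 14, load 11): #3 — cost 11×3 = 33
  C (cap 24, load 20): #1, #2, #4 — cost 3×9 + 12×6 + 5×4 = 119
  Shipping 152, fixed 175 → total 327.
  Any other capacity-feasible assignment to {A, C} ships for at least 152.
Compare {A, B}: its best feasible assignment gives total 361.
Compare {A, B, C}: its best feasible assignment gives total 453.
Every other set of open sites that can feasibly serve all demand totals ≥ 361 even under its best assignment. Minimum: 327.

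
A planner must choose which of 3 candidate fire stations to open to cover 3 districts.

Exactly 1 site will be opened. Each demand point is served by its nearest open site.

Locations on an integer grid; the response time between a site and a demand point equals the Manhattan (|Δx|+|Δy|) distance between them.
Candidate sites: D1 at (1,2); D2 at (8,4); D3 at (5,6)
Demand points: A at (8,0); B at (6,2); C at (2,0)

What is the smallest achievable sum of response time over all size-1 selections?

17

Open {D1}.
  A→D1 9, B→D1 5, C→D1 3  ⇒ total 17.
Compare {D2}: total 18.
Compare {D3}: total 23.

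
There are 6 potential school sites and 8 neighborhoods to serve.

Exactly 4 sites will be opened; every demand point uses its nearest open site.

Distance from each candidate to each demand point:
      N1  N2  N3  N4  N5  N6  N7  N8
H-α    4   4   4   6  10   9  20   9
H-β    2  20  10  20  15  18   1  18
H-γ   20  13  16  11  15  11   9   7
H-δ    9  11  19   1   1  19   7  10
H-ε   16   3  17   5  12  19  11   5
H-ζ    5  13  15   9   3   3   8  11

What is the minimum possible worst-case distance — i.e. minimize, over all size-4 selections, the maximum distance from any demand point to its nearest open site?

5

Open {H-α, H-β, H-ε, H-ζ}.
  Farthest demand point is N4 at distance 5 (to H-ε); all others are ≤ 5.
With {H-α, H-β, H-γ, H-ζ} the worst case is 7.
With {H-α, H-γ, H-δ, H-ζ} the worst case is 7.
No size-4 selection achieves below 5.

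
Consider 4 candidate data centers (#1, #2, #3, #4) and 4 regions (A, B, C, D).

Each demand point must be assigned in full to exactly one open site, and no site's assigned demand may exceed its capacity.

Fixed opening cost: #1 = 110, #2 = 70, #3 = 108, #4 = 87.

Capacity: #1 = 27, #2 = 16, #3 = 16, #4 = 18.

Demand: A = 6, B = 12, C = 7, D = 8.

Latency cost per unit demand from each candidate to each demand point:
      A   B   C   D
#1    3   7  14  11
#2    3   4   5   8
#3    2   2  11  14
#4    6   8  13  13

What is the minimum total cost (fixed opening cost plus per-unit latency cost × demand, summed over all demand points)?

381

Open {#1, #2}; cheapest assignment that respects the capacities:
  #1 (cap 27, load 18): A, B — cost 6×3 + 12×7 = 102
  #2 (cap 16, load 15): C, D — cost 7×5 + 8×8 = 99
  Shipping 201, fixed 180 → total 381.
  Any other capacity-feasible assignment to {#1, #2} ships for at least 201.
Compare {#2, #4}: its best feasible assignment gives total 388.
Compare {#2, #3, #4}: its best feasible assignment gives total 424.
Every other set of open sites that can feasibly serve all demand totals ≥ 388 even under its best assignment. Minimum: 381.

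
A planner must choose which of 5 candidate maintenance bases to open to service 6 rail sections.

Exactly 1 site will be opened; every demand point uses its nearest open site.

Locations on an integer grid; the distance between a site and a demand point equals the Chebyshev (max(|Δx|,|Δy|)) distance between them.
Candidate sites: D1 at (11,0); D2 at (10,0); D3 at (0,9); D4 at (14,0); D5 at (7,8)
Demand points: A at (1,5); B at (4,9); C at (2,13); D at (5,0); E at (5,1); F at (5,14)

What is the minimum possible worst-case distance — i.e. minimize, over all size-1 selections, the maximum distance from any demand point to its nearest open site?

8

Open {D5}.
  Farthest demand point is D at distance 8 (to D5); all others are ≤ 8.
With {D3} the worst case is 9.
With {D1} the worst case is 14.
No size-1 selection achieves below 8.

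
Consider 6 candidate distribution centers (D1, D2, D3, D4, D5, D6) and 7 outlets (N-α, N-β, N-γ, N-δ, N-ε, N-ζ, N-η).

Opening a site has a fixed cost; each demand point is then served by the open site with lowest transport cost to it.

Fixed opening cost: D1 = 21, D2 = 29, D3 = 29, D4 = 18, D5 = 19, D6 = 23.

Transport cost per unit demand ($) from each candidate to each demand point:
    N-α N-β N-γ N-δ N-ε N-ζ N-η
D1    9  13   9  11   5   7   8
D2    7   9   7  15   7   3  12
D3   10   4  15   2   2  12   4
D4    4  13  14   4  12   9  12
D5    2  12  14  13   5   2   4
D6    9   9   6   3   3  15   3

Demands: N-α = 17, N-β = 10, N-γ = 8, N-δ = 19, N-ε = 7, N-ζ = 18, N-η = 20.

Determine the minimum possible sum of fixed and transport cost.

Open {D3, D5, D6}: assign each demand point to its cheapest open site.
  N-α→D5 17×2=34, N-β→D3 10×4=40, N-γ→D6 8×6=48, N-δ→D3 19×2=38, N-ε→D3 7×2=14, N-ζ→D5 18×2=36, N-η→D6 20×3=60
  transport cost 270, fixed 71 → total 341.
Compare {D3, D4, D5, D6}: transport cost 270 + fixed 89 = 359.
Compare {D1, D3, D5, D6}: transport cost 270 + fixed 92 = 362.
Compare {D2, D3, D5, D6}: transport cost 270 + fixed 100 = 370.
All other subsets cost ≥ 359. Minimum total cost: 341.

341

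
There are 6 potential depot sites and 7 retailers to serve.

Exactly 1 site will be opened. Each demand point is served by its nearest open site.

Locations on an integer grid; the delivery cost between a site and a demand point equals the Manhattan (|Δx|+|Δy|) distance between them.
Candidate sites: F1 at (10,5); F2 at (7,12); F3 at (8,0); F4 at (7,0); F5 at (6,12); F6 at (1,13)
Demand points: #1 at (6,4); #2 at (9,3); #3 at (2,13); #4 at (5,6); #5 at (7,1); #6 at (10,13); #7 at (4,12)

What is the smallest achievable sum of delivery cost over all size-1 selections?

51

Open {F5}.
  #1→F5 8, #2→F5 12, #3→F5 5, #4→F5 7, #5→F5 12, #6→F5 5, #7→F5 2  ⇒ total 51.
Compare {F2}: total 52.
Compare {F1}: total 58.
No size-1 selection does better; minimum is 51.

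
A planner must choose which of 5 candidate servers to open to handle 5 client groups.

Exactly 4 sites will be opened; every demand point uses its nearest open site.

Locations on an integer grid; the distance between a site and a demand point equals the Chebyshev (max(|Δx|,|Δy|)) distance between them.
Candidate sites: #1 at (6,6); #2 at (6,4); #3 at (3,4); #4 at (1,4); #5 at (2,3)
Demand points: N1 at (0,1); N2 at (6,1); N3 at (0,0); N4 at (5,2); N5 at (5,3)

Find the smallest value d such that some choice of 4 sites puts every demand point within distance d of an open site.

Open {#1, #2, #3, #5}.
  Farthest demand point is N2 at distance 3 (to #2); all others are ≤ 3.
With {#1, #2, #4, #5} the worst case is 3.
With {#1, #3, #4, #5} the worst case is 3.
No size-4 selection achieves below 3.

3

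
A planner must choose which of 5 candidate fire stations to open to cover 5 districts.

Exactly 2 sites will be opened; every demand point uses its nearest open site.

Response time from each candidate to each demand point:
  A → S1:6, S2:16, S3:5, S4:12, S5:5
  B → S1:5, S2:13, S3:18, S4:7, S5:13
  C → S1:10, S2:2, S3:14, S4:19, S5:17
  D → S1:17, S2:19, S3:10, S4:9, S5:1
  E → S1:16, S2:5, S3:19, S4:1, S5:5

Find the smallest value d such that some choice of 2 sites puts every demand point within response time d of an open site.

Open {A, E}.
  Farthest demand point is S1 at response time 6 (to A); all others are ≤ 6.
With {C, D} the worst case is 10.
With {A, C} the worst case is 12.
No size-2 selection achieves below 6.

6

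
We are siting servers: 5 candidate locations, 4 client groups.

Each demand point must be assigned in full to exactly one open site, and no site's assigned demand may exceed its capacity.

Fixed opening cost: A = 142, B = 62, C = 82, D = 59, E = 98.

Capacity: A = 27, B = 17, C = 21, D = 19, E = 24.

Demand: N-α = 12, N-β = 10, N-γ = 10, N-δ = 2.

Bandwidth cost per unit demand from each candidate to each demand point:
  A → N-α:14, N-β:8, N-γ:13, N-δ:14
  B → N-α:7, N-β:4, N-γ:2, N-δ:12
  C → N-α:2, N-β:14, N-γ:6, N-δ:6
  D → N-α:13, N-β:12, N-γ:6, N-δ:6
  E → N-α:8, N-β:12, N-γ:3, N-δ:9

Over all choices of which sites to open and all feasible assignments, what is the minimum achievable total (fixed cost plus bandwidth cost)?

Open {B, C, D}; cheapest assignment that respects the capacities:
  B (cap 17, load 10): N-β — cost 10×4 = 40
  C (cap 21, load 14): N-α, N-δ — cost 12×2 + 2×6 = 36
  D (cap 19, load 10): N-γ — cost 10×6 = 60
  Shipping 136, fixed 203 → total 339.
  Any other capacity-feasible assignment to {B, C, D} ships for at least 136.
Compare {B, E}: its best feasible assignment gives total 344.
Compare {B, C, E}: its best feasible assignment gives total 348.
Every other set of open sites that can feasibly serve all demand totals ≥ 344 even under its best assignment. Minimum: 339.

339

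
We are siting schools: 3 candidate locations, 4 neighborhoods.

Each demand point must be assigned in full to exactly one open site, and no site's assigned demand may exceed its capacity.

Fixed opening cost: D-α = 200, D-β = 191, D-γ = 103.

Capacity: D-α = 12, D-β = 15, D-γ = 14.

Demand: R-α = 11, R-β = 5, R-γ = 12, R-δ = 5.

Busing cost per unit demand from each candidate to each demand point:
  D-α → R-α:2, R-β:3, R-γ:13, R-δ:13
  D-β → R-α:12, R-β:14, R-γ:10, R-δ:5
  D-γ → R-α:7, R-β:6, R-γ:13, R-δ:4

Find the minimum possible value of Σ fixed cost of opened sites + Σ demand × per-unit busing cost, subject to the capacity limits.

Open {D-α, D-β, D-γ}; cheapest assignment that respects the capacities:
  D-α (cap 12, load 11): R-α — cost 11×2 = 22
  D-β (cap 15, load 12): R-γ — cost 12×10 = 120
  D-γ (cap 14, load 10): R-β, R-δ — cost 5×6 + 5×4 = 50
  Shipping 192, fixed 494 → total 686.
  Any other capacity-feasible assignment to {D-α, D-β, D-γ} ships for at least 192.
Total demand is 33 and no other set of sites has combined capacity ≥ 33, so {D-α, D-β, D-γ} is the only feasible choice of open sites. Minimum: 686.

686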